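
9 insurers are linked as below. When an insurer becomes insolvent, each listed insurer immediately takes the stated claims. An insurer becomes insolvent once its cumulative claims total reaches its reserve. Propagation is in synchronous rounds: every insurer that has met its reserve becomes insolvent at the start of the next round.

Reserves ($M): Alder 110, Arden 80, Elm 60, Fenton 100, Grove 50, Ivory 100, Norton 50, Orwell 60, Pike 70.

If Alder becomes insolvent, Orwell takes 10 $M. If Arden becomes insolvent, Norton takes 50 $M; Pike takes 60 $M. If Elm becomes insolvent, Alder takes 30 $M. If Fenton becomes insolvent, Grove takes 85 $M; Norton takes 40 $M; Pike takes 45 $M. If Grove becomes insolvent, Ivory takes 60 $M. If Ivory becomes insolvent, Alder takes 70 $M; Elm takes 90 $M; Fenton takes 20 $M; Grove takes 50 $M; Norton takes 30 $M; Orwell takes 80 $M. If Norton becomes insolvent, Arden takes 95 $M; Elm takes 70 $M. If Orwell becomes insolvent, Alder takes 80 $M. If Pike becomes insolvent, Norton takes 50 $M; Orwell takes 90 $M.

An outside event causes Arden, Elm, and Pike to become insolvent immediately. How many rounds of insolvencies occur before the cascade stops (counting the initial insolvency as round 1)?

Round 1 — Arden, Elm, Pike become insolvent (initial).
  Alder: +30 → 30 < 110
  Norton: +50+50 → 100 ≥ 50
  Orwell: +90 → 90 ≥ 60
Round 2 — Norton, Orwell become insolvent.
  Alder: +80 → 110 ≥ 110
Round 3 — Alder becomes insolvent.
No further insolvencies.

3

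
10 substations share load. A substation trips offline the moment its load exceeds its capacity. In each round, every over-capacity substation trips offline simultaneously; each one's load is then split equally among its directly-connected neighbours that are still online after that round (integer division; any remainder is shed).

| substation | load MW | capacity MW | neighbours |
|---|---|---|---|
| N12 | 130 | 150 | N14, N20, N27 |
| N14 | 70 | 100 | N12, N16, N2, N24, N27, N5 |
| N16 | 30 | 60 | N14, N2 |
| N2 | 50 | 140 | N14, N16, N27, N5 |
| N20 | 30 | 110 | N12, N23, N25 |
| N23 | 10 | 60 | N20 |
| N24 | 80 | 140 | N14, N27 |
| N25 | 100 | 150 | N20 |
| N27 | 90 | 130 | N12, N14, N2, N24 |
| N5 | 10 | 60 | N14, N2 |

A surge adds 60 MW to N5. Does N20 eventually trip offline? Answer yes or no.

Round 1 — N5 at 70 > 60. N5 trips offline.
  N5 sheds 70 MW to N14, N2: 35 each.
    N14: 70+35 = 105 > 100
    N2: 50+35 = 85 ≤ 140
Round 2 — N14 trips offline.
  N14 sheds 105 MW to N12, N16, N2, N24, N27: 21 each.
    N12: 130+21 = 151 > 150
    N16: 30+21 = 51 ≤ 60
    N2: 85+21 = 106 ≤ 140
    N24: 80+21 = 101 ≤ 140
    N27: 90+21 = 111 ≤ 130
Round 3 — N12 trips offline.
  N12 sheds 151 MW to N20, N27: 75 each (1 lost).
    N20: 30+75 = 105 ≤ 110
    N27: 111+75 = 186 > 130
Round 4 — N27 trips offline.
  N27 sheds 186 MW to N2, N24: 93 each.
    N2: 106+93 = 199 > 140
    N24: 101+93 = 194 > 140
Round 5 — N2, N24 trip offline.
  N2 sheds 199 MW to N16: 199 each.
    N16: 51+199 = 250 > 60
  N24 sheds 194 MW: no online neighbours, lost.
Round 6 — N16 trips offline.
  N16 sheds 250 MW: no online neighbours, lost.
No further trips.

no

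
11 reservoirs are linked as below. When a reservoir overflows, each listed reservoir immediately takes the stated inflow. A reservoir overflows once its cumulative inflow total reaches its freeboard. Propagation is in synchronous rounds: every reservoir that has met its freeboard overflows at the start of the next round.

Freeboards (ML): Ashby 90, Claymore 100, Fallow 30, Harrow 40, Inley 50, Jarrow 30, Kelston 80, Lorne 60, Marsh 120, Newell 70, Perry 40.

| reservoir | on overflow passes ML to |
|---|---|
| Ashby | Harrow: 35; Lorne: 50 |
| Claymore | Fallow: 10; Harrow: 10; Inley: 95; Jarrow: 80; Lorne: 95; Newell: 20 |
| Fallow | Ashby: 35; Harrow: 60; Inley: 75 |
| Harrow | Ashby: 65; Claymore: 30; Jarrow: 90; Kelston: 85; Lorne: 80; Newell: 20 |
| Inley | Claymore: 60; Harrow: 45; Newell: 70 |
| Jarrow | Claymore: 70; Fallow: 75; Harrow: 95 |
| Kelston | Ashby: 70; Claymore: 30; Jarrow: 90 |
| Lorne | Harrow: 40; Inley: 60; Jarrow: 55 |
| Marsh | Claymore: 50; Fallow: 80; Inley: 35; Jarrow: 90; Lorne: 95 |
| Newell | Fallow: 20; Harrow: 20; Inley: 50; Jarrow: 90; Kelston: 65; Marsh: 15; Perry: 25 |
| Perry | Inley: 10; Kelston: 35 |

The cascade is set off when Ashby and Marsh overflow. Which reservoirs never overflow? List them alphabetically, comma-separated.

Round 1 — Ashby, Marsh overflow (initial).
  Claymore: +50 → 50 < 100
  Fallow: +80 → 80 ≥ 30
  Harrow: +35 → 35 < 40
  Inley: +35 → 35 < 50
  Jarrow: +90 → 90 ≥ 30
  Lorne: +50+95 → 145 ≥ 60
Round 2 — Fallow, Jarrow, Lorne overflow.
  Claymore: +70 → 120 ≥ 100
  Harrow: +60+95+40 → 230 ≥ 40
  Inley: +75+60 → 170 ≥ 50
Round 3 — Claymore, Harrow, Inley overflow.
  Kelston: +85 → 85 ≥ 80
  Newell: +20+20+70 → 110 ≥ 70
Round 4 — Kelston, Newell overflow.
  Perry: +25 → 25 < 40
No further overflows.

Perry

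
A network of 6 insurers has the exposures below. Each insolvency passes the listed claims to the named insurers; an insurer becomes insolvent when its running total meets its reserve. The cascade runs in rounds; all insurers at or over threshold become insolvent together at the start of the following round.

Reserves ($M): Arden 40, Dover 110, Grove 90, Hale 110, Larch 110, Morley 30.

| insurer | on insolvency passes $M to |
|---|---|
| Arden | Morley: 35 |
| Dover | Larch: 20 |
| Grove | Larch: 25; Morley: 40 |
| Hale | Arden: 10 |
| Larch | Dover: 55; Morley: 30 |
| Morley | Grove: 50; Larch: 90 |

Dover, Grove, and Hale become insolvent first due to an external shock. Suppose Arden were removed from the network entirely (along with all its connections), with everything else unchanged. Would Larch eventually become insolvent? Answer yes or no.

With Arden removed:
Round 1 — Dover, Grove, Hale become insolvent (initial).
  Larch: +20+25 → 45 < 110
  Morley: +40 → 40 ≥ 30
Round 2 — Morley becomes insolvent.
  Larch: +90 → 135 ≥ 110
Round 3 — Larch becomes insolvent.
No further insolvencies.

yes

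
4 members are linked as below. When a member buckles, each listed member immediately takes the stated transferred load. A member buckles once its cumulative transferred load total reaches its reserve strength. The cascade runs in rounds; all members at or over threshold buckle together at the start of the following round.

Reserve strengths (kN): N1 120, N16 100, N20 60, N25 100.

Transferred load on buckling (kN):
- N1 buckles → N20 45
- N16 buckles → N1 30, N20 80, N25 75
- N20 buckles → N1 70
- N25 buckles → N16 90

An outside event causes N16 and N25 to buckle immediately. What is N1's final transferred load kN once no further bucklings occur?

100

Round 1 — N16, N25 buckle (initial).
  N1: +30 → 30 < 120
  N20: +80 → 80 ≥ 60
Round 2 — N20 buckles.
  N1: +70 → 100 < 120
No further bucklings.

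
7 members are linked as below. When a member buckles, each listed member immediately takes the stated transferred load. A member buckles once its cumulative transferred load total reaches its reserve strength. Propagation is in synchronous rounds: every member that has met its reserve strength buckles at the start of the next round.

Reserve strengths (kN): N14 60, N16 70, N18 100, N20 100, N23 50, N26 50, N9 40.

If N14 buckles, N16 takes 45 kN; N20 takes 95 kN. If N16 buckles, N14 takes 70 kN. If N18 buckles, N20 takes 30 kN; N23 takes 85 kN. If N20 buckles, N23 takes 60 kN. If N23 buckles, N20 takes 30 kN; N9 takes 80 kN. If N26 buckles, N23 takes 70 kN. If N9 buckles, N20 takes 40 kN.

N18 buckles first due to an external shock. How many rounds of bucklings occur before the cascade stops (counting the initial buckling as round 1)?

4

Round 1 — N18 buckles (initial).
  N20: +30 → 30 < 100
  N23: +85 → 85 ≥ 50
Round 2 — N23 buckles.
  N20: +30 → 60 < 100
  N9: +80 → 80 ≥ 40
Round 3 — N9 buckles.
  N20: +40 → 100 ≥ 100
Round 4 — N20 buckles.
No further bucklings.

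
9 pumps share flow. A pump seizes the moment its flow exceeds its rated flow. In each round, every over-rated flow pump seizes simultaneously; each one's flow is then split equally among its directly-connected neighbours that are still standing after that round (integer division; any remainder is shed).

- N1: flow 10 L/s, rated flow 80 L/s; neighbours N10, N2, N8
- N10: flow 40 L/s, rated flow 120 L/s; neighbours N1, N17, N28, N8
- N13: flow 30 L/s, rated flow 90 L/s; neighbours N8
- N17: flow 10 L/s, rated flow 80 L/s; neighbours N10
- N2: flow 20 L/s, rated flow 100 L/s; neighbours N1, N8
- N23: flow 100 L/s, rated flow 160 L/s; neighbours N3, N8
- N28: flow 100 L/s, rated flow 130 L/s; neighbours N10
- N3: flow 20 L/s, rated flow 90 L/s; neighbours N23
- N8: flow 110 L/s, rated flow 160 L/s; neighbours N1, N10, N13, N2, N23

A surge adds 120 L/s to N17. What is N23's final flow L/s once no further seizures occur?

141

Round 1 — N17 at 130 > 80. N17 seizes.
  N17 sheds 130 L/s to N10: 130 each.
    N10: 40+130 = 170 > 120
Round 2 — N10 seizes.
  N10 sheds 170 L/s to N1, N28, N8: 56 each (2 lost).
    N1: 10+56 = 66 ≤ 80
    N28: 100+56 = 156 > 130
    N8: 110+56 = 166 > 160
Round 3 — N28, N8 seize.
  N28 sheds 156 L/s: no online neighbours, lost.
  N8 sheds 166 L/s to N1, N13, N2, N23: 41 each (2 lost).
    N1: 66+41 = 107 > 80
    N13: 30+41 = 71 ≤ 90
    N2: 20+41 = 61 ≤ 100
    N23: 100+41 = 141 ≤ 160
Round 4 — N1 seizes.
  N1 sheds 107 L/s to N2: 107 each.
    N2: 61+107 = 168 > 100
Round 5 — N2 seizes.
  N2 sheds 168 L/s: no online neighbours, lost.
No further seizures.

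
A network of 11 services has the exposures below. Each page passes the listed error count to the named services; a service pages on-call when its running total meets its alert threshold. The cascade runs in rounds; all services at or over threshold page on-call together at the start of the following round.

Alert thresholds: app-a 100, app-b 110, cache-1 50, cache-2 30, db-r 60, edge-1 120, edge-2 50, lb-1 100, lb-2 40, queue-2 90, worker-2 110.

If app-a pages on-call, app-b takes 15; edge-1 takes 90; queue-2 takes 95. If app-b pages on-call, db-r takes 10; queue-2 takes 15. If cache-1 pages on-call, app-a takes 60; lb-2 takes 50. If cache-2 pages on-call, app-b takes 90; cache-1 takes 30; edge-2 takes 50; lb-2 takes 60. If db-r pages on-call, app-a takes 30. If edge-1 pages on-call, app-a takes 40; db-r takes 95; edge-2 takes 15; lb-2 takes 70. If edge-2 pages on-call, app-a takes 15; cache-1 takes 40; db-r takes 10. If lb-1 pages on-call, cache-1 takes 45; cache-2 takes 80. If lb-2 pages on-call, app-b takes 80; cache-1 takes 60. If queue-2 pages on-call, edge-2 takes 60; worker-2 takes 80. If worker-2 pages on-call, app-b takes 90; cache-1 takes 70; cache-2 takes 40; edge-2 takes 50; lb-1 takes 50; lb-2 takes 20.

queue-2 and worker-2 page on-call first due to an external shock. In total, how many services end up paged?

7

Round 1 — queue-2, worker-2 page on-call (initial).
  app-b: +90 → 90 < 110
  cache-1: +70 → 70 ≥ 50
  cache-2: +40 → 40 ≥ 30
  edge-2: +60+50 → 110 ≥ 50
  lb-1: +50 → 50 < 100
  lb-2: +20 → 20 < 40
Round 2 — cache-1, cache-2, edge-2 page on-call.
  app-a: +60+15 → 75 < 100
  app-b: +90 → 180 ≥ 110
  db-r: +10 → 10 < 60
  lb-2: +50+60 → 130 ≥ 40
Round 3 — app-b, lb-2 page on-call.
  db-r: +10 → 20 < 60
No further pages.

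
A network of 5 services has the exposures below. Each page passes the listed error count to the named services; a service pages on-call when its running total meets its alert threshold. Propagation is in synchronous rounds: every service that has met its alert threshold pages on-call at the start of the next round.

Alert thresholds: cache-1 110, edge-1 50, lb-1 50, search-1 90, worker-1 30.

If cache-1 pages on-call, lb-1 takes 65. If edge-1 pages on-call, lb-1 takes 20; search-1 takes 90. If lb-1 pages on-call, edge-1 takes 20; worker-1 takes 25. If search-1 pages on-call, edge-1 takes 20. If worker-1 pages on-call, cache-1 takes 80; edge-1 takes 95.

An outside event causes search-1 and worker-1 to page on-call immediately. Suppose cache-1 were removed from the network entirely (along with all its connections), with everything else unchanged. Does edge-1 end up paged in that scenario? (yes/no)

yes

With cache-1 removed:
Round 1 — search-1, worker-1 page on-call (initial).
  edge-1: +20+95 → 115 ≥ 50
Round 2 — edge-1 pages on-call.
  lb-1: +20 → 20 < 50
No further pages.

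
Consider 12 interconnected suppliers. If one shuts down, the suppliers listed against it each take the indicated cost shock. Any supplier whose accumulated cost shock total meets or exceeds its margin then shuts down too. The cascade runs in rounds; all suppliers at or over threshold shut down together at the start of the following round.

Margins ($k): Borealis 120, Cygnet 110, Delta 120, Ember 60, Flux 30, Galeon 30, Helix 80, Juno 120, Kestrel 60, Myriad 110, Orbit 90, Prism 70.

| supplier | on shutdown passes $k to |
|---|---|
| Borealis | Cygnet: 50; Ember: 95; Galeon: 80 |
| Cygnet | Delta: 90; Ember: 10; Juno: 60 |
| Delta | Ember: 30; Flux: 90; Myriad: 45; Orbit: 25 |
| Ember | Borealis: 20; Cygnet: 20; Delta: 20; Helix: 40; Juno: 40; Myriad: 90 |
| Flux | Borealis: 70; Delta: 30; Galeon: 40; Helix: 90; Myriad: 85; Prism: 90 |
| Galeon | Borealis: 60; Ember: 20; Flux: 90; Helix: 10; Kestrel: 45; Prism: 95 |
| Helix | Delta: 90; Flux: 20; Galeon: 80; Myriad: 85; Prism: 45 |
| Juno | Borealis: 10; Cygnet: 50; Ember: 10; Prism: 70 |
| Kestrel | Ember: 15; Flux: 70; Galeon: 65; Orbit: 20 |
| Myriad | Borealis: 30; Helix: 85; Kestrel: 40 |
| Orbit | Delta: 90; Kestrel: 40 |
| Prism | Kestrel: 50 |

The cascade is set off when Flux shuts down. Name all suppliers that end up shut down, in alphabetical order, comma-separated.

Borealis, Delta, Ember, Flux, Galeon, Helix, Kestrel, Myriad, Prism

Round 1 — Flux shuts down (initial).
  Borealis: +70 → 70 < 120
  Delta: +30 → 30 < 120
  Galeon: +40 → 40 ≥ 30
  Helix: +90 → 90 ≥ 80
  Myriad: +85 → 85 < 110
  Prism: +90 → 90 ≥ 70
Round 2 — Galeon, Helix, Prism shut down.
  Borealis: +60 → 130 ≥ 120
  Delta: +90 → 120 ≥ 120
  Ember: +20 → 20 < 60
  Kestrel: +45+50 → 95 ≥ 60
  Myriad: +85 → 170 ≥ 110
Round 3 — Borealis, Delta, Kestrel, Myriad shut down.
  Cygnet: +50 → 50 < 110
  Ember: +95+30+15 → 160 ≥ 60
  Orbit: +25+20 → 45 < 90
Round 4 — Ember shuts down.
  Cygnet: +20 → 70 < 110
  Juno: +40 → 40 < 120
No further shutdowns.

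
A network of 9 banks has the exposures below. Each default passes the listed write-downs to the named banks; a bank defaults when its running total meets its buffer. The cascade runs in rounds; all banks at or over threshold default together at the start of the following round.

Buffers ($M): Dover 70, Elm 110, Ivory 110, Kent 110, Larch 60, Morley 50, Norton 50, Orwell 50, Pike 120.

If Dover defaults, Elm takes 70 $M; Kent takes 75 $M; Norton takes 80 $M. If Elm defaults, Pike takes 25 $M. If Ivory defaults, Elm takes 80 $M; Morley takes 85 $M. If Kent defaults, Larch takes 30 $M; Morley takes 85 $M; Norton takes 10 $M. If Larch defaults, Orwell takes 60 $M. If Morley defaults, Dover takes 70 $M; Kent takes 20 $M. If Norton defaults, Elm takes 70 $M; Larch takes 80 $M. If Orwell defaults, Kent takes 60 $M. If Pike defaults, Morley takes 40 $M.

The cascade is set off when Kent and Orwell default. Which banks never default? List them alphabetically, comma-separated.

Round 1 — Kent, Orwell default (initial).
  Larch: +30 → 30 < 60
  Morley: +85 → 85 ≥ 50
  Norton: +10 → 10 < 50
Round 2 — Morley defaults.
  Dover: +70 → 70 ≥ 70
Round 3 — Dover defaults.
  Elm: +70 → 70 < 110
  Norton: +80 → 90 ≥ 50
Round 4 — Norton defaults.
  Elm: +70 → 140 ≥ 110
  Larch: +80 → 110 ≥ 60
Round 5 — Elm, Larch default.
  Pike: +25 → 25 < 120
No further defaults.

Ivory, Pike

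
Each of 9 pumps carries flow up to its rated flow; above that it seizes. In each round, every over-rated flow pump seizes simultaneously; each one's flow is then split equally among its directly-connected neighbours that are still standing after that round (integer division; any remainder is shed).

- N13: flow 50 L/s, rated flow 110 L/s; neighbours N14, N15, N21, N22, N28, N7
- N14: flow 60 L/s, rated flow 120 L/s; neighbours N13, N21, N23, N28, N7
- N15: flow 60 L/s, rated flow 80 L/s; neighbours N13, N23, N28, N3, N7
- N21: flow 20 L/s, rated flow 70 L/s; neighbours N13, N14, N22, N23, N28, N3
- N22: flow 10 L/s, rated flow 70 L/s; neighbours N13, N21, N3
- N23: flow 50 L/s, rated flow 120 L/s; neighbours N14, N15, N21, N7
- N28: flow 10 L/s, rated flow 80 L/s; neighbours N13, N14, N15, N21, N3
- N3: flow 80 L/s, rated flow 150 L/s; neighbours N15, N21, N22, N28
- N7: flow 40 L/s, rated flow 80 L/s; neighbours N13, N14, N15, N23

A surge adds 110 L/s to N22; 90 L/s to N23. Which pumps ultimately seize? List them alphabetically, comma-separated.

N13, N14, N15, N21, N22, N23, N28, N3, N7

Round 1 — N22 at 120 > 70; N23 at 140 > 120. N22, N23 seize.
  N22 sheds 120 L/s to N13, N21, N3: 40 each.
    N13: 50+40 = 90 ≤ 110
    N21: 20+40 = 60 ≤ 70
    N3: 80+40 = 120 ≤ 150
  N23 sheds 140 L/s to N14, N15, N21, N7: 35 each.
    N14: 60+35 = 95 ≤ 120
    N15: 60+35 = 95 > 80
    N21: 60+35 = 95 > 70
    N7: 40+35 = 75 ≤ 80
Round 2 — N15, N21 seize.
  N15 sheds 95 L/s to N13, N28, N3, N7: 23 each (3 lost).
    N13: 90+23 = 113 > 110
    N28: 10+23 = 33 ≤ 80
    N3: 120+23 = 143 ≤ 150
    N7: 75+23 = 98 > 80
  N21 sheds 95 L/s to N13, N14, N28, N3: 23 each (3 lost).
    N13: 113+23 = 136 > 110
    N14: 95+23 = 118 ≤ 120
    N28: 33+23 = 56 ≤ 80
    N3: 143+23 = 166 > 150
Round 3 — N13, N3, N7 seize.
  N13 sheds 136 L/s to N14, N28: 68 each.
    N14: 118+68 = 186 > 120
    N28: 56+68 = 124 > 80
  N3 sheds 166 L/s to N28: 166 each.
    N28: 124+166 = 290 > 80
  N7 sheds 98 L/s to N14: 98 each.
    N14: 186+98 = 284 > 120
Round 4 — N14, N28 seize.
  N14 sheds 284 L/s: no online neighbours, lost.
  N28 sheds 290 L/s: no online neighbours, lost.
No further seizures.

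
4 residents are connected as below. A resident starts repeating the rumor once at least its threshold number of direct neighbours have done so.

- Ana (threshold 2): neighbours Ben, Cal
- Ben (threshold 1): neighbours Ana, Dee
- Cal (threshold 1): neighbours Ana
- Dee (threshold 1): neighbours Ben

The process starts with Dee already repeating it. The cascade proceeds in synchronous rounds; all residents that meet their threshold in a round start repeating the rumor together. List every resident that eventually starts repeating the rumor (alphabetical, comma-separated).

Round 1 — Dee starts repeating the rumor (initial).
Round 2 — checking thresholds:
  Ben: 1 of 2 neighbours ≥ 1, starts repeating the rumor.
Round 3 — no new spreads; cascade stops.

Ben, Dee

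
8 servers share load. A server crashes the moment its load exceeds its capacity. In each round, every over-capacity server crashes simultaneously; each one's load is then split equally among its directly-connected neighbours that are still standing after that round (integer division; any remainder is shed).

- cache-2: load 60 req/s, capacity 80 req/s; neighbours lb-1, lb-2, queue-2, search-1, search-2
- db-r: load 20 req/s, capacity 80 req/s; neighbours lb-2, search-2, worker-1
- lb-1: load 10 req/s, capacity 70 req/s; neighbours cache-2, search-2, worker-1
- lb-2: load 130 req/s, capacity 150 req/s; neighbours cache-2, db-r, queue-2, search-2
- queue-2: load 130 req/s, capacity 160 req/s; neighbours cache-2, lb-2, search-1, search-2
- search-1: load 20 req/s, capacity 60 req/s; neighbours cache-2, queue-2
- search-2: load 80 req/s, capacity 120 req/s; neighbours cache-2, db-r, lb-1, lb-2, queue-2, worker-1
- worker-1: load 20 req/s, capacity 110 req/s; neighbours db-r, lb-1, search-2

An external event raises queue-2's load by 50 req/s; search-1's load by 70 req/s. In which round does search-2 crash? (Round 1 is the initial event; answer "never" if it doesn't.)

2

Round 1 — queue-2 at 180 > 160; search-1 at 90 > 60. queue-2, search-1 crash.
  queue-2 sheds 180 req/s to cache-2, lb-2, search-2: 60 each.
    cache-2: 60+60 = 120 > 80
    lb-2: 130+60 = 190 > 150
    search-2: 80+60 = 140 > 120
  search-1 sheds 90 req/s to cache-2: 90 each.
    cache-2: 120+90 = 210 > 80
Round 2 — cache-2, lb-2, search-2 crash.
  cache-2 sheds 210 req/s to lb-1: 210 each.
    lb-1: 10+210 = 220 > 70
  lb-2 sheds 190 req/s to db-r: 190 each.
    db-r: 20+190 = 210 > 80
  search-2 sheds 140 req/s to db-r, lb-1, worker-1: 46 each (2 lost).
    db-r: 210+46 = 256 > 80
    lb-1: 220+46 = 266 > 70
    worker-1: 20+46 = 66 ≤ 110
Round 3 — db-r, lb-1 crash.
  db-r sheds 256 req/s to worker-1: 256 each.
    worker-1: 66+256 = 322 > 110
  lb-1 sheds 266 req/s to worker-1: 266 each.
    worker-1: 322+266 = 588 > 110
Round 4 — worker-1 crashes.
  worker-1 sheds 588 req/s: no online neighbours, lost.
No further crashes.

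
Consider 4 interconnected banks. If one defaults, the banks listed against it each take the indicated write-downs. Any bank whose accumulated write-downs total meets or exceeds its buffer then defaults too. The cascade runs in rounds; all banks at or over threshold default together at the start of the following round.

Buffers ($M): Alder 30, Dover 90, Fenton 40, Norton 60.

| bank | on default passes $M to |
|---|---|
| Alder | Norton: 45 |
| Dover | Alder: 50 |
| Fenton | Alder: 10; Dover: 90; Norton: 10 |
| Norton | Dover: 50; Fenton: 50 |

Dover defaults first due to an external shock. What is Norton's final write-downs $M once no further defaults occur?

45

Round 1 — Dover defaults (initial).
  Alder: +50 → 50 ≥ 30
Round 2 — Alder defaults.
  Norton: +45 → 45 < 60
No further defaults.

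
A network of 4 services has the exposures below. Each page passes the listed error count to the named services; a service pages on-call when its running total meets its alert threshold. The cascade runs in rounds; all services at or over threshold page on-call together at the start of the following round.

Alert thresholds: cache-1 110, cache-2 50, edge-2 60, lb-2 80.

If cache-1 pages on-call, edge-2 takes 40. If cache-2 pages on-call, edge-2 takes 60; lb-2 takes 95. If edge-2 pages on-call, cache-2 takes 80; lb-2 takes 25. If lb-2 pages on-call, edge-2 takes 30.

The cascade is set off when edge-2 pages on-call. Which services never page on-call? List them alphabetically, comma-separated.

cache-1

Round 1 — edge-2 pages on-call (initial).
  cache-2: +80 → 80 ≥ 50
  lb-2: +25 → 25 < 80
Round 2 — cache-2 pages on-call.
  lb-2: +95 → 120 ≥ 80
Round 3 — lb-2 pages on-call.
No further pages.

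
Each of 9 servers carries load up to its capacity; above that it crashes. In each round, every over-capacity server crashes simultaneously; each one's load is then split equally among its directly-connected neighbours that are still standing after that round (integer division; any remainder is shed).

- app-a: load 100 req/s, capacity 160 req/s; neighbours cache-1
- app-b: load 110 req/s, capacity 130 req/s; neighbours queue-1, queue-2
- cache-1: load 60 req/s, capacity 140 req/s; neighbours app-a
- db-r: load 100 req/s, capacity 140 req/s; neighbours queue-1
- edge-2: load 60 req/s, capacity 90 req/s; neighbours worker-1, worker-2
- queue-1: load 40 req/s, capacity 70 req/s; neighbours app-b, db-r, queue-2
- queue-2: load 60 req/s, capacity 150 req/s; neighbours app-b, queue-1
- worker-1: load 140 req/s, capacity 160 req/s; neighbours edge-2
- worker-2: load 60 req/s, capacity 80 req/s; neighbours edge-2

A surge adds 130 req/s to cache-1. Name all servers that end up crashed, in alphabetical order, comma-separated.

app-a, cache-1

Round 1 — cache-1 at 190 > 140. cache-1 crashes.
  cache-1 sheds 190 req/s to app-a: 190 each.
    app-a: 100+190 = 290 > 160
Round 2 — app-a crashes.
  app-a sheds 290 req/s: no online neighbours, lost.
No further crashes.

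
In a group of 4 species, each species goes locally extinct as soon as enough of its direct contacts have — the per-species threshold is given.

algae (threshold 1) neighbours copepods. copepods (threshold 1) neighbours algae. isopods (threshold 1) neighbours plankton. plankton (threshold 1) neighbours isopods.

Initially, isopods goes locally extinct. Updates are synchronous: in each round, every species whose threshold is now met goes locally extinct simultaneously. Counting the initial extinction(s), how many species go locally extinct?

2

Round 1 — isopods goes locally extinct (initial).
Round 2 — checking thresholds:
  plankton: 1 of 1 neighbours ≥ 1, goes locally extinct.
Round 3 — no new extinctions; cascade stops.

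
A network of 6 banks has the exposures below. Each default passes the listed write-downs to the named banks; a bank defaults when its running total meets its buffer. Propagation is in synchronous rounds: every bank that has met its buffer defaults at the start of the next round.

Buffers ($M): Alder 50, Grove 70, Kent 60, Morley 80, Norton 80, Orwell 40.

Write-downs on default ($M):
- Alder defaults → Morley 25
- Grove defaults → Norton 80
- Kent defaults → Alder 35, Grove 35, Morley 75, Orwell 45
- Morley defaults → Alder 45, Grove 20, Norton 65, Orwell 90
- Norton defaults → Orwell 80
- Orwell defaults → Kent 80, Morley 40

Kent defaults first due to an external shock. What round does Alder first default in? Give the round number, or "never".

4

Round 1 — Kent defaults (initial).
  Alder: +35 → 35 < 50
  Grove: +35 → 35 < 70
  Morley: +75 → 75 < 80
  Orwell: +45 → 45 ≥ 40
Round 2 — Orwell defaults.
  Morley: +40 → 115 ≥ 80
Round 3 — Morley defaults.
  Alder: +45 → 80 ≥ 50
  Grove: +20 → 55 < 70
  Norton: +65 → 65 < 80
Round 4 — Alder defaults.
No further defaults.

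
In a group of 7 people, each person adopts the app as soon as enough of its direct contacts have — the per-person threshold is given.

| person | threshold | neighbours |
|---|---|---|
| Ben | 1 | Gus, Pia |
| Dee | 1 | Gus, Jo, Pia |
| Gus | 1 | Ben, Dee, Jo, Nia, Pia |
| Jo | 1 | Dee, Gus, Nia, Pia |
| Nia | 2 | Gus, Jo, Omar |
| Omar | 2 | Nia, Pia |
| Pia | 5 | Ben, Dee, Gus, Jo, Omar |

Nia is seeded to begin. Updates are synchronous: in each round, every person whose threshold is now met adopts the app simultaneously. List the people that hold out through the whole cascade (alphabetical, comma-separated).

Round 1 — Nia adopts the app (initial).
Round 2 — checking thresholds:
  Gus: 1 of 5 neighbours ≥ 1, adopts the app.
  Jo: 1 of 4 neighbours ≥ 1, adopts the app.
  Omar: 1 of 2 neighbours < 2, holds.
Round 3 — checking thresholds:
  Ben: 1 of 2 neighbours ≥ 1, adopts the app.
  Dee: 2 of 3 neighbours ≥ 1, adopts the app.
  Omar: 1 of 2 neighbours < 2, holds.
  Pia: 2 of 5 neighbours < 5, holds.
Round 4 — no new adoptions; cascade stops.

Omar, Pia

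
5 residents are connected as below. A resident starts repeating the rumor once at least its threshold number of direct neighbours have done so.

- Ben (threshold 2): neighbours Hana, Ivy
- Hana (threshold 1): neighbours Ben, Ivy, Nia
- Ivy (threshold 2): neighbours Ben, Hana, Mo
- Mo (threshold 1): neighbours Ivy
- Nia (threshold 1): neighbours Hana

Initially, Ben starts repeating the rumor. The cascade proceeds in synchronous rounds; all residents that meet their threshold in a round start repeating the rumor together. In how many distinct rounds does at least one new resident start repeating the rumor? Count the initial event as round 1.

Round 1 — Ben starts repeating the rumor (initial).
Round 2 — checking thresholds:
  Hana: 1 of 3 neighbours ≥ 1, starts repeating the rumor.
  Ivy: 1 of 3 neighbours < 2, not yet.
Round 3 — checking thresholds:
  Ivy: 2 of 3 neighbours ≥ 2, starts repeating the rumor.
  Nia: 1 of 1 neighbours ≥ 1, starts repeating the rumor.
Round 4 — checking thresholds:
  Mo: 1 of 1 neighbours ≥ 1, starts repeating the rumor.
Round 5 — no new spreads; cascade stops.

4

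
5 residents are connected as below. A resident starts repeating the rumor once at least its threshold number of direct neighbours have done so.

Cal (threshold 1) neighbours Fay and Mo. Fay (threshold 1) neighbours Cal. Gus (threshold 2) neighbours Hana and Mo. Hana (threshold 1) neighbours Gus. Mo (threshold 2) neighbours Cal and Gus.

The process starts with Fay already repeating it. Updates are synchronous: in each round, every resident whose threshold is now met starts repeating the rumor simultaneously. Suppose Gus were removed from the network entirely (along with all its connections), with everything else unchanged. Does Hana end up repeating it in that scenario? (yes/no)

no

With Gus removed:
Round 1 — Fay starts repeating the rumor (initial).
Round 2 — checking thresholds:
  Cal: 1 of 2 neighbours ≥ 1, starts repeating the rumor.
Round 3 — no new spreads; cascade stops.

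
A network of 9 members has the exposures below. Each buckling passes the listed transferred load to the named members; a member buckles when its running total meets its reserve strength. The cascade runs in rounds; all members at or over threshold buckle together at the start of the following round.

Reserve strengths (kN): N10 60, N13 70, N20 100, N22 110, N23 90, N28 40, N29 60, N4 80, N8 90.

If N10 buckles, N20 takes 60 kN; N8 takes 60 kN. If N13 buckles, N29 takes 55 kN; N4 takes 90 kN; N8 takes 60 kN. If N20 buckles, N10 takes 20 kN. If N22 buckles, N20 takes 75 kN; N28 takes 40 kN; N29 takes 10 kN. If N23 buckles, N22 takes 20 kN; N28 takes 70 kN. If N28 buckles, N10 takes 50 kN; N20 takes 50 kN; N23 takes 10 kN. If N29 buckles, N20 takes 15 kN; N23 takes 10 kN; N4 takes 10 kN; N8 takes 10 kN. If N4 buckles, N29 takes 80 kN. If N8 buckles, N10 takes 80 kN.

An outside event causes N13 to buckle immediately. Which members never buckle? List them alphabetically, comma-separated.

N10, N20, N22, N23, N28, N8

Round 1 — N13 buckles (initial).
  N29: +55 → 55 < 60
  N4: +90 → 90 ≥ 80
  N8: +60 → 60 < 90
Round 2 — N4 buckles.
  N29: +80 → 135 ≥ 60
Round 3 — N29 buckles.
  N20: +15 → 15 < 100
  N23: +10 → 10 < 90
  N8: +10 → 70 < 90
No further bucklings.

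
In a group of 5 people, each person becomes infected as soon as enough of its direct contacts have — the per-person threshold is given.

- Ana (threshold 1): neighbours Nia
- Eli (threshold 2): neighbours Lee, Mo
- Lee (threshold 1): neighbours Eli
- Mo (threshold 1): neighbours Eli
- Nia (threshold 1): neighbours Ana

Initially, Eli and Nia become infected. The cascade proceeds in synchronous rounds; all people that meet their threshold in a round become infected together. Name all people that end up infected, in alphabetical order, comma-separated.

Ana, Eli, Lee, Mo, Nia

Round 1 — Eli, Nia become infected (initial).
Round 2 — checking thresholds:
  Ana: 1 of 1 neighbours ≥ 1, becomes infected.
  Lee: 1 of 1 neighbours ≥ 1, becomes infected.
  Mo: 1 of 1 neighbours ≥ 1, becomes infected.
Round 3 — no new infections; cascade stops.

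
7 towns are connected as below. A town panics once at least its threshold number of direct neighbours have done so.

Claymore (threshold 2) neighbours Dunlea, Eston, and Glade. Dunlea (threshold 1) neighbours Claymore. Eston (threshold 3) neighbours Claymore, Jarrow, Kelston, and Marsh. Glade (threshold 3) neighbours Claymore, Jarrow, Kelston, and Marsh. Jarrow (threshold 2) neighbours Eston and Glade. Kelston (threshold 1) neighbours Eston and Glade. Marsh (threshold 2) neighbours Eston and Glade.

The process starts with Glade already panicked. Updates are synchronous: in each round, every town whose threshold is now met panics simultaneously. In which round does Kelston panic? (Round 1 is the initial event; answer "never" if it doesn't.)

Round 1 — Glade panics (initial).
Round 2 — checking thresholds:
  Claymore: 1 of 3 neighbours < 2, not yet.
  Jarrow: 1 of 2 neighbours < 2, not yet.
  Kelston: 1 of 2 neighbours ≥ 1, panics.
  Marsh: 1 of 2 neighbours < 2, not yet.
Round 3 — no new panics; cascade stops.

2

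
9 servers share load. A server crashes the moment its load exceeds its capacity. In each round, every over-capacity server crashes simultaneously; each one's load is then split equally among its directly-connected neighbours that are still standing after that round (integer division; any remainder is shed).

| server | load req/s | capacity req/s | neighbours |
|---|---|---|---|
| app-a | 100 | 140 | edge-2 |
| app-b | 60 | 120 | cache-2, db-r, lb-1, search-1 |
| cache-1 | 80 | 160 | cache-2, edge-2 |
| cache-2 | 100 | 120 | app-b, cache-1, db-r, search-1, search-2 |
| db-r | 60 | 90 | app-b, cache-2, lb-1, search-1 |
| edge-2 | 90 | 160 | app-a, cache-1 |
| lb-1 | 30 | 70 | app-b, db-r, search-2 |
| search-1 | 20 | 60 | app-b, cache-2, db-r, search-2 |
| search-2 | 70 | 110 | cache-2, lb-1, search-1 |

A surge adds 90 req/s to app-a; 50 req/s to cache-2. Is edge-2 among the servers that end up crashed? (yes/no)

yes

Round 1 — app-a at 190 > 140; cache-2 at 150 > 120. app-a, cache-2 crash.
  app-a sheds 190 req/s to edge-2: 190 each.
    edge-2: 90+190 = 280 > 160
  cache-2 sheds 150 req/s to app-b, cache-1, db-r, search-1, search-2: 30 each.
    app-b: 60+30 = 90 ≤ 120
    cache-1: 80+30 = 110 ≤ 160
    db-r: 60+30 = 90 ≤ 90
    search-1: 20+30 = 50 ≤ 60
    search-2: 70+30 = 100 ≤ 110
Round 2 — edge-2 crashes.
  edge-2 sheds 280 req/s to cache-1: 280 each.
    cache-1: 110+280 = 390 > 160
Round 3 — cache-1 crashes.
  cache-1 sheds 390 req/s: no online neighbours, lost.
No further crashes.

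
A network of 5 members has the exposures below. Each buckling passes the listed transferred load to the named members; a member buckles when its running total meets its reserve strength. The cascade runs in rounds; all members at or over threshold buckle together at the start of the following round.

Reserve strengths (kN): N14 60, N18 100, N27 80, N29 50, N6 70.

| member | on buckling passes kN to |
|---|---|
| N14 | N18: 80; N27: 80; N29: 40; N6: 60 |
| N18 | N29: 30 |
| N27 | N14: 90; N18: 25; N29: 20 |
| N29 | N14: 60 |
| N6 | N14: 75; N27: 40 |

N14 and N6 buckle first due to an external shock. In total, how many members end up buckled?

Round 1 — N14, N6 buckle (initial).
  N18: +80 → 80 < 100
  N27: +80+40 → 120 ≥ 80
  N29: +40 → 40 < 50
Round 2 — N27 buckles.
  N18: +25 → 105 ≥ 100
  N29: +20 → 60 ≥ 50
Round 3 — N18, N29 buckle.
No further bucklings.

5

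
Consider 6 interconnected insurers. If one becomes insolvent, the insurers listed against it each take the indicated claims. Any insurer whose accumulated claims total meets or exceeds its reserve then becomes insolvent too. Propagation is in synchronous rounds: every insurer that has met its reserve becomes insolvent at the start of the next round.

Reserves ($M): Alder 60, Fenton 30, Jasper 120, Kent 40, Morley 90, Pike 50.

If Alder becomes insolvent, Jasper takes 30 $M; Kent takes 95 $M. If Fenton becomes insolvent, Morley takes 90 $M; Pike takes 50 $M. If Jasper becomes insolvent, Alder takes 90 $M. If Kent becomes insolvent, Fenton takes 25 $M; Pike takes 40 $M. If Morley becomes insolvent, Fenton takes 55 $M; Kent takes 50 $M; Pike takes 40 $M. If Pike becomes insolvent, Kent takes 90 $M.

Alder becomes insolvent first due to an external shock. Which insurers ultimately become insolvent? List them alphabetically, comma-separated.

Alder, Kent

Round 1 — Alder becomes insolvent (initial).
  Jasper: +30 → 30 < 120
  Kent: +95 → 95 ≥ 40
Round 2 — Kent becomes insolvent.
  Fenton: +25 → 25 < 30
  Pike: +40 → 40 < 50
No further insolvencies.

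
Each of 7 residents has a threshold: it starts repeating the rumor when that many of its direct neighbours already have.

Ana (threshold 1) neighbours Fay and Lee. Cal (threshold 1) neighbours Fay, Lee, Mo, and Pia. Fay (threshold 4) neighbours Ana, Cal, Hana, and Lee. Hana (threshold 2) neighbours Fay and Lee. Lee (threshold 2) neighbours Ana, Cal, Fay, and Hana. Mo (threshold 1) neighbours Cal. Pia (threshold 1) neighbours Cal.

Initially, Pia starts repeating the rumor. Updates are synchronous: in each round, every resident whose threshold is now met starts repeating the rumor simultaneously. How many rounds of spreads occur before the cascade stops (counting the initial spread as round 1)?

3

Round 1 — Pia starts repeating the rumor (initial).
Round 2 — checking thresholds:
  Cal: 1 of 4 neighbours ≥ 1, starts repeating the rumor.
Round 3 — checking thresholds:
  Fay: 1 of 4 neighbours < 4, below threshold.
  Lee: 1 of 4 neighbours < 2, below threshold.
  Mo: 1 of 1 neighbours ≥ 1, starts repeating the rumor.
Round 4 — no new spreads; cascade stops.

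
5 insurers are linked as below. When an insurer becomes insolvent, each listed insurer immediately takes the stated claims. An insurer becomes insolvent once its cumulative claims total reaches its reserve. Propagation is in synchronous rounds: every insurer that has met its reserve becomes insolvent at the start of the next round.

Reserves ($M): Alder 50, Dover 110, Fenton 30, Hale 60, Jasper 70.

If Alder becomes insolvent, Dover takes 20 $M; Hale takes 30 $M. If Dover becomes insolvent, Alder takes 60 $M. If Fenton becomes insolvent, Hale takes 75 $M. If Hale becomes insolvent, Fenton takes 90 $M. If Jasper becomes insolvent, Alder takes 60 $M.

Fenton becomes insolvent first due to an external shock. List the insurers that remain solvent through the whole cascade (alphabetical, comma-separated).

Round 1 — Fenton becomes insolvent (initial).
  Hale: +75 → 75 ≥ 60
Round 2 — Hale becomes insolvent.
No further insolvencies.

Alder, Dover, Jasper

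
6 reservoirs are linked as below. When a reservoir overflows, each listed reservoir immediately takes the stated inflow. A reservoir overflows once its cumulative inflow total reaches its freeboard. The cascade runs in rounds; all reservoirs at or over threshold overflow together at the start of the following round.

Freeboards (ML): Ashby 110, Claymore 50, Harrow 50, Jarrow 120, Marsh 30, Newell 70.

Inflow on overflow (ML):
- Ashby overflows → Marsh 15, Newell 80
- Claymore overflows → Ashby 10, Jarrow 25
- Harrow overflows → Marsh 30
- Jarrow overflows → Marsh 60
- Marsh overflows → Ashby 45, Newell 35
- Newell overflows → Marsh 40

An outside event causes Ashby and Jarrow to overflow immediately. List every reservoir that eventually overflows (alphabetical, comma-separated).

Round 1 — Ashby, Jarrow overflow (initial).
  Marsh: +15+60 → 75 ≥ 30
  Newell: +80 → 80 ≥ 70
Round 2 — Marsh, Newell overflow.
No further overflows.

Ashby, Jarrow, Marsh, Newell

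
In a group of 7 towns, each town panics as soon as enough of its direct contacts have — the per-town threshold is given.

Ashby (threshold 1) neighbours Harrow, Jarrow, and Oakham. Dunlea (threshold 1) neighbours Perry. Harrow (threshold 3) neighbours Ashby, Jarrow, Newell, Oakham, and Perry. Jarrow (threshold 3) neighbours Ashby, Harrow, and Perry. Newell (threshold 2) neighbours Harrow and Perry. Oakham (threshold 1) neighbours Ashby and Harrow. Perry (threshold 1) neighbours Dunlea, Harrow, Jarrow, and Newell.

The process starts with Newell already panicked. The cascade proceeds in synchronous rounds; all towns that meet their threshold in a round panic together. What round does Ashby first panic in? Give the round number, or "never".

Round 1 — Newell panics (initial).
Round 2 — checking thresholds:
  Harrow: 1 of 5 neighbours < 3, not yet.
  Perry: 1 of 4 neighbours ≥ 1, panics.
Round 3 — checking thresholds:
  Dunlea: 1 of 1 neighbours ≥ 1, panics.
  Harrow: 2 of 5 neighbours < 3, not yet.
  Jarrow: 1 of 3 neighbours < 3, not yet.
Round 4 — no new panics; cascade stops.

never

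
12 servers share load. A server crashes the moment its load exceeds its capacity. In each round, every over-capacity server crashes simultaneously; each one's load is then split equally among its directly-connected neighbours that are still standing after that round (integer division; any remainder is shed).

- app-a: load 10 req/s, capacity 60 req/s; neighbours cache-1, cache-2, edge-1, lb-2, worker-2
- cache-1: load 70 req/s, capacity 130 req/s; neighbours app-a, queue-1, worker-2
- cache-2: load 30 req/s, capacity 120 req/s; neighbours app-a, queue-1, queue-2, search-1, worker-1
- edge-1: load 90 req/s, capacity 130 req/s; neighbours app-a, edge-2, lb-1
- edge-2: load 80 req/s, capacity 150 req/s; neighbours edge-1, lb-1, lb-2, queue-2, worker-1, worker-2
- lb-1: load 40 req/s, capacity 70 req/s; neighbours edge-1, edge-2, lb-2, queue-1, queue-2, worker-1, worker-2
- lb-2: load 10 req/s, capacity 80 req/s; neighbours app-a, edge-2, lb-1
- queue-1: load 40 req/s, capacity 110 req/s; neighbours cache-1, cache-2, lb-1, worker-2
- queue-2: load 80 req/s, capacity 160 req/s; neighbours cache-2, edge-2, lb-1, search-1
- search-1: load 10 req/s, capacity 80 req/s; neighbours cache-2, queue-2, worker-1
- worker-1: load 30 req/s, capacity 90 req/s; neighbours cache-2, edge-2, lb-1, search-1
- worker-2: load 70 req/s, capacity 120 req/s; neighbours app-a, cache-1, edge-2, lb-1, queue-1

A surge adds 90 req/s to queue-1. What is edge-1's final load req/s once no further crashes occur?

102

Round 1 — queue-1 at 130 > 110. queue-1 crashes.
  queue-1 sheds 130 req/s to cache-1, cache-2, lb-1, worker-2: 32 each (2 lost).
    cache-1: 70+32 = 102 ≤ 130
    cache-2: 30+32 = 62 ≤ 120
    lb-1: 40+32 = 72 > 70
    worker-2: 70+32 = 102 ≤ 120
Round 2 — lb-1 crashes.
  lb-1 sheds 72 req/s to edge-1, edge-2, lb-2, queue-2, worker-1, worker-2: 12 each.
    edge-1: 90+12 = 102 ≤ 130
    edge-2: 80+12 = 92 ≤ 150
    lb-2: 10+12 = 22 ≤ 80
    queue-2: 80+12 = 92 ≤ 160
    worker-1: 30+12 = 42 ≤ 90
    worker-2: 102+12 = 114 ≤ 120
No further crashes.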